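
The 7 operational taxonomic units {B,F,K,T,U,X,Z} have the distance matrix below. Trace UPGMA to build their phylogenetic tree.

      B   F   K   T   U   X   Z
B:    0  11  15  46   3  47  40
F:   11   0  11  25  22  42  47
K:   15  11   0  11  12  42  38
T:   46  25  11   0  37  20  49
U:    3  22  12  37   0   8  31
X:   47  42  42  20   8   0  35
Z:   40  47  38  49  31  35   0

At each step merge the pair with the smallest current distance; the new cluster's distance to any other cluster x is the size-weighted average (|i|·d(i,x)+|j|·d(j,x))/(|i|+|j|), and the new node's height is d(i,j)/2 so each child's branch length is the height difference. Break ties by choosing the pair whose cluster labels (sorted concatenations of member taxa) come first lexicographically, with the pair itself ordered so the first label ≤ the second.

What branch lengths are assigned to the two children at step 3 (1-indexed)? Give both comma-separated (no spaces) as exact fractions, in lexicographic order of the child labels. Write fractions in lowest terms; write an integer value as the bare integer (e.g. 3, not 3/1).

1. join B+U (d=3) ⇒ BU; edges |B|=3/2, |U|=3/2
  updated: d(BU,F)=33/2, d(BU,K)=27/2, d(BU,T)=83/2, d(BU,X)=55/2, d(BU,Z)=71/2
2. join F+K (d=11) ⇒ FK; edges |F|=11/2, |K|=11/2
  updated: d(BU,FK)=15, d(FK,T)=18, d(FK,X)=42, d(FK,Z)=85/2
3. join BU+FK (d=15) ⇒ BFKU; edges |BU|=6, |FK|=2
  updated: d(BFKU,T)=119/4, d(BFKU,X)=139/4, d(BFKU,Z)=39
4. join T+X (d=20) ⇒ TX; edges |T|=10, |X|=10
  updated: d(BFKU,TX)=129/4, d(TX,Z)=42
5. join BFKU+TX (d=129/4) ⇒ BFKTUX; edges |BFKU|=69/8, |TX|=49/8
  updated: d(BFKTUX,Z)=40
6. join BFKTUX+Z (d=40) ⇒ BFKTUXZ; edges |BFKTUX|=31/8, |Z|=20
final tree: ((((B:3/2,U:3/2):6,(F:11/2,K:11/2):2):69/8,(T:10,X:10):49/8):31/8,Z:20)
total length: 645/8

6,2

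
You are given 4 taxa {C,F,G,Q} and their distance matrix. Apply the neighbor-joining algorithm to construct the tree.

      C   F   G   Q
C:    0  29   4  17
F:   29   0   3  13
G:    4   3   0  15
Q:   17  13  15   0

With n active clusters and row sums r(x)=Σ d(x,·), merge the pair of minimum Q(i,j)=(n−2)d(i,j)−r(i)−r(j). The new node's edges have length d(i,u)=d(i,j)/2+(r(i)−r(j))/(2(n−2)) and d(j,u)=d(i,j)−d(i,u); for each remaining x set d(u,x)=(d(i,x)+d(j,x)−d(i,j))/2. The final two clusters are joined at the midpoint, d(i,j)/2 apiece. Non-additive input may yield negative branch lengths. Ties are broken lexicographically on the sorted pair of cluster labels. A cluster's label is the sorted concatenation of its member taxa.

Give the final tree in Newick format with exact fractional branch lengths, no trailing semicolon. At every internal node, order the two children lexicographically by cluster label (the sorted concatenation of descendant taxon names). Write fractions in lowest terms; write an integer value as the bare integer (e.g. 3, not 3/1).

iteration 1: select C,G (d=4, Q=-64); attach at lengths (9, -5); label the merged cluster CG
  updated: d(CG,F)=14, d(CG,Q)=14
iteration 2: select CG,F (d=14, Q=-41); attach at lengths (15/2, 13/2); label the merged cluster CFG
  updated: d(CFG,Q)=13/2
iteration 3: select CFG,Q (d=13/2); attach at lengths (13/4, 13/4); label the merged cluster CFGQ
final tree: (((C:9,G:-5):15/2,F:13/2):13/4,Q:13/4)
total length: 49/2

(((C:9,G:-5):15/2,F:13/2):13/4,Q:13/4)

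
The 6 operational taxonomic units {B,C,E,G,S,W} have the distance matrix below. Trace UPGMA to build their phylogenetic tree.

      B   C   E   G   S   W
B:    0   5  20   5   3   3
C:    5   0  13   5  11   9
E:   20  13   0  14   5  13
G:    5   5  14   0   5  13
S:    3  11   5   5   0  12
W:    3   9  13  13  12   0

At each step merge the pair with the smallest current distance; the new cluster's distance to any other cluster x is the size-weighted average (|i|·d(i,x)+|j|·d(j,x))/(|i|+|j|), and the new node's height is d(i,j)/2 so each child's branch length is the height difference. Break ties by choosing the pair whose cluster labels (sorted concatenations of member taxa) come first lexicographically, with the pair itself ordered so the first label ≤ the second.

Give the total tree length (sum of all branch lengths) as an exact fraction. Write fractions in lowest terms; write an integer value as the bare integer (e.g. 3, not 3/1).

201/8

step 1: merge (B,S) at d=3; branch lengths B→3/2, S→3/2; new cluster BS
  updated: d(BS,C)=8, d(BS,E)=25/2, d(BS,G)=5, d(BS,W)=15/2
step 2: merge (BS,G) at d=5; branch lengths BS→1, G→5/2; new cluster BGS
  updated: d(BGS,C)=7, d(BGS,E)=13, d(BGS,W)=28/3
step 3: merge (BGS,C) at d=7; branch lengths BGS→1, C→7/2; new cluster BCGS
  updated: d(BCGS,E)=13, d(BCGS,W)=37/4
step 4: merge (BCGS,W) at d=37/4; branch lengths BCGS→9/8, W→37/8; new cluster BCGSW
  updated: d(BCGSW,E)=13
step 5: merge (BCGSW,E) at d=13; branch lengths BCGSW→15/8, E→13/2; new cluster BCEGSW
final tree: (((((B:3/2,S:3/2):1,G:5/2):1,C:7/2):9/8,W:37/8):15/8,E:13/2)
total length: 201/8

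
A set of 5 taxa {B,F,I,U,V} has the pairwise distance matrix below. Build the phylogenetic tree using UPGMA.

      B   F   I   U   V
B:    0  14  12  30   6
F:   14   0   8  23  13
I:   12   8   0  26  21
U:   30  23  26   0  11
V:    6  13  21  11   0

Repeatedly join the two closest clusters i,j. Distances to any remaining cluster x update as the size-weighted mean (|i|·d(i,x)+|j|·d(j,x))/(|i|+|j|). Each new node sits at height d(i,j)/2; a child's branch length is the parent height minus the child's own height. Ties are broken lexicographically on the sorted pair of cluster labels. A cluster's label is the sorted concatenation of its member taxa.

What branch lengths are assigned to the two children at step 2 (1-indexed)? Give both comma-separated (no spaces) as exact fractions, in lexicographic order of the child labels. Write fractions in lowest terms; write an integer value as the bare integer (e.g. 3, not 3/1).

iteration 1: select B,V (d=6); attach at lengths (3, 3); label the merged cluster BV
  updated: d(BV,F)=27/2, d(BV,I)=33/2, d(BV,U)=41/2
iteration 2: select F,I (d=8); attach at lengths (4, 4); label the merged cluster FI
  updated: d(BV,FI)=15, d(FI,U)=49/2
iteration 3: select BV,FI (d=15); attach at lengths (9/2, 7/2); label the merged cluster BFIV
  updated: d(BFIV,U)=45/2
iteration 4: select BFIV,U (d=45/2); attach at lengths (15/4, 45/4); label the merged cluster BFIUV
final tree: (((B:3,V:3):9/2,(F:4,I:4):7/2):15/4,U:45/4)
total length: 37

4,4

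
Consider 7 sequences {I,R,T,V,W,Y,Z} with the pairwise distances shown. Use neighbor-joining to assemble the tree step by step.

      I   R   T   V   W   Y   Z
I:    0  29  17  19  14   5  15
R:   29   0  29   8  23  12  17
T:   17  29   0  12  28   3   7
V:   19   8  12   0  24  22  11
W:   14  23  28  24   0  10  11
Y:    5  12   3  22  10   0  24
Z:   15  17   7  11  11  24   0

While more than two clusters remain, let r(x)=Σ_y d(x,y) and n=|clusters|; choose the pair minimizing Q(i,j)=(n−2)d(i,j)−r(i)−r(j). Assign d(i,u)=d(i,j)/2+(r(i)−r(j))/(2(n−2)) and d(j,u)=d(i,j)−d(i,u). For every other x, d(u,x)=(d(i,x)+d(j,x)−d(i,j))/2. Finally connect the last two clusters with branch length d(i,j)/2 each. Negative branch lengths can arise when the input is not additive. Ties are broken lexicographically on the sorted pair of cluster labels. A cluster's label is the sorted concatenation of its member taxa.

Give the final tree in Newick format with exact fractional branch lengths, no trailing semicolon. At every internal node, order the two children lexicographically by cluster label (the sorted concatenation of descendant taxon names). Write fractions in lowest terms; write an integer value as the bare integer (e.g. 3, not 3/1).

((((I:131/24,(T:57/16,Y:-9/16):97/24):105/32,W:247/32):81/32,(R:31/5,V:9/5):245/32):75/64,Z:75/64)

iteration 1: select R,V (d=8, Q=-174); attach at lengths (31/5, 9/5); label the merged cluster RV
  updated: d(I,RV)=20, d(RV,T)=33/2, d(RV,W)=39/2, d(RV,Y)=13, d(RV,Z)=10
iteration 2: select T,Y (d=3, Q=-229/2); attach at lengths (57/16, -9/16); label the merged cluster TY
  updated: d(I,TY)=19/2, d(RV,TY)=53/4, d(TY,W)=35/2, d(TY,Z)=14
iteration 3: select I,TY (d=19/2, Q=-337/4); attach at lengths (131/24, 97/24); label the merged cluster ITY
  updated: d(ITY,RV)=95/8, d(ITY,W)=11, d(ITY,Z)=39/4
iteration 4: select ITY,W (d=11, Q=-417/8); attach at lengths (105/32, 247/32); label the merged cluster ITWY
  updated: d(ITWY,RV)=163/16, d(ITWY,Z)=39/8
iteration 5: select ITWY,RV (d=163/16, Q=-401/16); attach at lengths (81/32, 245/32); label the merged cluster IRTVWY
  updated: d(IRTVWY,Z)=75/32
iteration 6: select IRTVWY,Z (d=75/32); attach at lengths (75/64, 75/64); label the merged cluster IRTVWYZ
final tree: ((((I:131/24,(T:57/16,Y:-9/16):97/24):105/32,W:247/32):81/32,(R:31/5,V:9/5):245/32):75/64,Z:75/64)
total length: 1409/32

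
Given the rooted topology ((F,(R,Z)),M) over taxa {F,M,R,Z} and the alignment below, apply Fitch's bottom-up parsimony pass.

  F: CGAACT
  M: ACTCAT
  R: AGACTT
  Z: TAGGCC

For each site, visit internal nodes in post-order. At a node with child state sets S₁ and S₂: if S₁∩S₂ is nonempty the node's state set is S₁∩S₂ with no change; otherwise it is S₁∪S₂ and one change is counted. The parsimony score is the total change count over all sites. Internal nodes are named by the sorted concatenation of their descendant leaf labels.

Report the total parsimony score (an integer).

11

RZ@0: {A} ∪ {T} = {A,T} (union, +1)
FRZ@0: {C} ∪ {A,T} = {A,C,T} (union, +1)
FMRZ@0: {A,C,T} ∩ {A} = {A} (intersection, +0)
RZ@1: {G} ∪ {A} = {A,G} (union, +1)
FRZ@1: {G} ∩ {A,G} = {G} (intersection, +0)
FMRZ@1: {G} ∪ {C} = {C,G} (union, +1)
RZ@2: {A} ∪ {G} = {A,G} (union, +1)
FRZ@2: {A} ∩ {A,G} = {A} (intersection, +0)
FMRZ@2: {A} ∪ {T} = {A,T} (union, +1)
RZ@3: {C} ∪ {G} = {C,G} (union, +1)
FRZ@3: {A} ∪ {C,G} = {A,C,G} (union, +1)
FMRZ@3: {A,C,G} ∩ {C} = {C} (intersection, +0)
RZ@4: {T} ∪ {C} = {C,T} (union, +1)
FRZ@4: {C} ∩ {C,T} = {C} (intersection, +0)
FMRZ@4: {C} ∪ {A} = {A,C} (union, +1)
RZ@5: {T} ∪ {C} = {C,T} (union, +1)
FRZ@5: {T} ∩ {C,T} = {T} (intersection, +0)
FMRZ@5: {T} ∩ {T} = {T} (intersection, +0)
per-site changes: [2, 2, 2, 2, 2, 1]; total = 11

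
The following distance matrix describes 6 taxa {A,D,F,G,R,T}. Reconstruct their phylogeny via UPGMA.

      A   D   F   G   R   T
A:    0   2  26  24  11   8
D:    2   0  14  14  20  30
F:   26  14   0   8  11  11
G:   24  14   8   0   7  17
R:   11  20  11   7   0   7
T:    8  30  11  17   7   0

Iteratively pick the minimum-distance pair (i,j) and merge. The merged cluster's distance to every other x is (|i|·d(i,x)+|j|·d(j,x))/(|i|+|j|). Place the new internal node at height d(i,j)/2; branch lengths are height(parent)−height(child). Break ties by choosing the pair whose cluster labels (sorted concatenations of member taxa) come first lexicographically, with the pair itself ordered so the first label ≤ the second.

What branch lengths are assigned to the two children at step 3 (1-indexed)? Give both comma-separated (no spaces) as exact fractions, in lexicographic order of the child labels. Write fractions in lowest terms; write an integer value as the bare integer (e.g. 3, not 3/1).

19/4,5/4

1. join A+D (d=2) ⇒ AD; edges |A|=1, |D|=1
  updated: d(AD,F)=20, d(AD,G)=19, d(AD,R)=31/2, d(AD,T)=19
2. join G+R (d=7) ⇒ GR; edges |G|=7/2, |R|=7/2
  updated: d(AD,GR)=69/4, d(F,GR)=19/2, d(GR,T)=12
3. join F+GR (d=19/2) ⇒ FGR; edges |F|=19/4, |GR|=5/4
  updated: d(AD,FGR)=109/6, d(FGR,T)=35/3
4. join FGR+T (d=35/3) ⇒ FGRT; edges |FGR|=13/12, |T|=35/6
  updated: d(AD,FGRT)=147/8
5. join AD+FGRT (d=147/8) ⇒ ADFGRT; edges |AD|=131/16, |FGRT|=161/48
final tree: ((A:1,D:1):131/16,((F:19/4,(G:7/2,R:7/2):5/4):13/12,T:35/6):161/48)
total length: 803/24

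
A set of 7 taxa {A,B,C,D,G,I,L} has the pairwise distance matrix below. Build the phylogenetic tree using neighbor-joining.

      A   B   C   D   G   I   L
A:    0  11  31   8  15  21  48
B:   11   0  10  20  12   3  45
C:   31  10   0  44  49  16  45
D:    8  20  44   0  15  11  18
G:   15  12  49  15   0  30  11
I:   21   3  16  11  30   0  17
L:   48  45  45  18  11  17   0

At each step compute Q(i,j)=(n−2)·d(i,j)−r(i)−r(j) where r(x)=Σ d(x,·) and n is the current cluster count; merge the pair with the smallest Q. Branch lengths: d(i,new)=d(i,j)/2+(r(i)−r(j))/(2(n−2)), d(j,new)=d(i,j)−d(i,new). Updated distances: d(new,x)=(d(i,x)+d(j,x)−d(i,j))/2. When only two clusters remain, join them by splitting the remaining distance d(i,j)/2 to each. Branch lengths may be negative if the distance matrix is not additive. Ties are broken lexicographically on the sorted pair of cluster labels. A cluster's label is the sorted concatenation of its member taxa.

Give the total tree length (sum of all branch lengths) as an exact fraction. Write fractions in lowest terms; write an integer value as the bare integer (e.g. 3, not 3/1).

1. join G+L (d=11, Q=-261) ⇒ GL; edges |G|=3/10, |L|=107/10
  updated: d(A,GL)=26, d(B,GL)=23, d(C,GL)=83/2, d(D,GL)=11, d(GL,I)=18
2. join B+C (d=10, Q=-339/2) ⇒ BC; edges |B|=-71/16, |C|=231/16
  updated: d(A,BC)=16, d(BC,D)=27, d(BC,GL)=109/4, d(BC,I)=9/2
3. join BC+I (d=9/2, Q=-463/4) ⇒ BCI; edges |BC|=45/8, |I|=-9/8
  updated: d(A,BCI)=65/4, d(BCI,D)=67/4, d(BCI,GL)=163/8
4. join A+BCI (d=65/4, Q=-569/8) ⇒ ABCI; edges |A|=235/32, |BCI|=285/32
  updated: d(ABCI,D)=17/4, d(ABCI,GL)=241/16
5. join ABCI+D (d=17/4, Q=-485/16) ⇒ ABCDI; edges |ABCI|=133/32, |D|=3/32
  updated: d(ABCDI,GL)=349/32
6. join ABCDI+GL (d=349/32) ⇒ ABCDGIL; edges |ABCDI|=349/64, |GL|=349/64
final tree: (((A:235/32,((B:-71/16,C:231/16):45/8,I:-9/8):285/32):133/32,D:3/32):349/64,(G:3/10,L:107/10):349/64)
total length: 1821/32

1821/32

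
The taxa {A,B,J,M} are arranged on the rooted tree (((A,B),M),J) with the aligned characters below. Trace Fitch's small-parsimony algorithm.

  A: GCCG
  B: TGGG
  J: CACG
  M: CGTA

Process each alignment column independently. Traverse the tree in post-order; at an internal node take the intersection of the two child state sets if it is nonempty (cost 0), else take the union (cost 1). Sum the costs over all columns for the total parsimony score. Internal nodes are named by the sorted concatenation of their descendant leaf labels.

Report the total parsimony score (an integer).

[col 0] AB: children A:{G}, B:{T} ∪→ {G,T}; cost 1
[col 0] ABM: children AB:{G,T}, M:{C} ∪→ {C,G,T}; cost 1
[col 0] ABJM: children ABM:{C,G,T}, J:{C} ∩→ {C}; cost 0
[col 1] AB: children A:{C}, B:{G} ∪→ {C,G}; cost 1
[col 1] ABM: children AB:{C,G}, M:{G} ∩→ {G}; cost 0
[col 1] ABJM: children ABM:{G}, J:{A} ∪→ {A,G}; cost 1
[col 2] AB: children A:{C}, B:{G} ∪→ {C,G}; cost 1
[col 2] ABM: children AB:{C,G}, M:{T} ∪→ {C,G,T}; cost 1
[col 2] ABJM: children ABM:{C,G,T}, J:{C} ∩→ {C}; cost 0
[col 3] AB: children A:{G}, B:{G} ∩→ {G}; cost 0
[col 3] ABM: children AB:{G}, M:{A} ∪→ {A,G}; cost 1
[col 3] ABJM: children ABM:{A,G}, J:{G} ∩→ {G}; cost 0
per-site changes: [2, 2, 2, 1]; total = 7

7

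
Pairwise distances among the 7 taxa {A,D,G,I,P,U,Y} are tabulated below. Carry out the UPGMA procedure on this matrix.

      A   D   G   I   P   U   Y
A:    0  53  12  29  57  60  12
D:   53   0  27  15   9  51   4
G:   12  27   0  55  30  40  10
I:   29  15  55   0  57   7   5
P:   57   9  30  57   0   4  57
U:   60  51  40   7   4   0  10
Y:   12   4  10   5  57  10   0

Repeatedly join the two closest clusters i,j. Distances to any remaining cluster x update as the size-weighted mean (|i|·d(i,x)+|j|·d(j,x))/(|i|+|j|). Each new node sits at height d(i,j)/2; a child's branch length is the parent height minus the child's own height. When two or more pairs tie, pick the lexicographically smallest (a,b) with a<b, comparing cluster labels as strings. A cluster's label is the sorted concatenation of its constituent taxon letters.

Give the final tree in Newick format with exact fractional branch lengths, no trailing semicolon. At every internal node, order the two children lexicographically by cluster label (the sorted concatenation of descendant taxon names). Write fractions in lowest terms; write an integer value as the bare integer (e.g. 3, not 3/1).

step 1: merge (D,Y) at d=4; branch lengths D→2, Y→2; new cluster DY
  updated: d(A,DY)=65/2, d(DY,G)=37/2, d(DY,I)=10, d(DY,P)=33, d(DY,U)=61/2
step 2: merge (P,U) at d=4; branch lengths P→2, U→2; new cluster PU
  updated: d(A,PU)=117/2, d(DY,PU)=127/4, d(G,PU)=35, d(I,PU)=32
step 3: merge (DY,I) at d=10; branch lengths DY→3, I→5; new cluster DIY
  updated: d(A,DIY)=94/3, d(DIY,G)=92/3, d(DIY,PU)=191/6
step 4: merge (A,G) at d=12; branch lengths A→6, G→6; new cluster AG
  updated: d(AG,DIY)=31, d(AG,PU)=187/4
step 5: merge (AG,DIY) at d=31; branch lengths AG→19/2, DIY→21/2; new cluster ADGIY
  updated: d(ADGIY,PU)=189/5
step 6: merge (ADGIY,PU) at d=189/5; branch lengths ADGIY→17/5, PU→169/10; new cluster ADGIPUY
final tree: (((A:6,G:6):19/2,((D:2,Y:2):3,I:5):21/2):17/5,(P:2,U:2):169/10)
total length: 683/10

(((A:6,G:6):19/2,((D:2,Y:2):3,I:5):21/2):17/5,(P:2,U:2):169/10)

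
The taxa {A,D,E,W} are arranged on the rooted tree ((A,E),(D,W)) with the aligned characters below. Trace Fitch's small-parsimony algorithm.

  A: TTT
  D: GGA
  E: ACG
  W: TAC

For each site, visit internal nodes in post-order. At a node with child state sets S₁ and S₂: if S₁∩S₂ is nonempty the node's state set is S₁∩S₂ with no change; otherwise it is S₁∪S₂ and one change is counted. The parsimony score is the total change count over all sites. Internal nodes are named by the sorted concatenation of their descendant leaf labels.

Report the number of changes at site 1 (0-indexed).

3

AE@0: {T} ∪ {A} = {A,T} (union, +1)
DW@0: {G} ∪ {T} = {G,T} (union, +1)
ADEW@0: {A,T} ∩ {G,T} = {T} (intersection, +0)
AE@1: {T} ∪ {C} = {C,T} (union, +1)
DW@1: {G} ∪ {A} = {A,G} (union, +1)
ADEW@1: {C,T} ∪ {A,G} = {A,C,G,T} (union, +1)
AE@2: {T} ∪ {G} = {G,T} (union, +1)
DW@2: {A} ∪ {C} = {A,C} (union, +1)
ADEW@2: {G,T} ∪ {A,C} = {A,C,G,T} (union, +1)
per-site changes: [2, 3, 3]; total = 8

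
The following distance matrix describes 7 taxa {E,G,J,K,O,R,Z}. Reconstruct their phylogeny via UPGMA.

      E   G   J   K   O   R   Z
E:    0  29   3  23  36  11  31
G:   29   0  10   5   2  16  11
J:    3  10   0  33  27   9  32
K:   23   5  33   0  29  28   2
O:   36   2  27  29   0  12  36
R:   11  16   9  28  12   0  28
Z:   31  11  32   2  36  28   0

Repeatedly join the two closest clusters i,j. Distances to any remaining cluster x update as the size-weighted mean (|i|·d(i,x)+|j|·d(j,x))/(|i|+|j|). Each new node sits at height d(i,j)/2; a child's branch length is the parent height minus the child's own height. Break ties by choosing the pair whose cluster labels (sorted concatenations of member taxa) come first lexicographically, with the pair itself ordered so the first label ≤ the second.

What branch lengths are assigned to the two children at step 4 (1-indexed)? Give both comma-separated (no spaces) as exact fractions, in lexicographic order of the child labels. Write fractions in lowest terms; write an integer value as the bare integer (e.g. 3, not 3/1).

iteration 1: select G,O (d=2); attach at lengths (1, 1); label the merged cluster GO
  updated: d(E,GO)=65/2, d(GO,J)=37/2, d(GO,K)=17, d(GO,R)=14, d(GO,Z)=47/2
iteration 2: select K,Z (d=2); attach at lengths (1, 1); label the merged cluster KZ
  updated: d(E,KZ)=27, d(GO,KZ)=81/4, d(J,KZ)=65/2, d(KZ,R)=28
iteration 3: select E,J (d=3); attach at lengths (3/2, 3/2); label the merged cluster EJ
  updated: d(EJ,GO)=51/2, d(EJ,KZ)=119/4, d(EJ,R)=10
iteration 4: select EJ,R (d=10); attach at lengths (7/2, 5); label the merged cluster EJR
  updated: d(EJR,GO)=65/3, d(EJR,KZ)=175/6
iteration 5: select GO,KZ (d=81/4); attach at lengths (73/8, 73/8); label the merged cluster GKOZ
  updated: d(EJR,GKOZ)=305/12
iteration 6: select EJR,GKOZ (d=305/12); attach at lengths (185/24, 31/12); label the merged cluster EGJKORZ
final tree: (((E:3/2,J:3/2):7/2,R:5):185/24,((G:1,O:1):73/8,(K:1,Z:1):73/8):31/12)
total length: 1057/24

7/2,5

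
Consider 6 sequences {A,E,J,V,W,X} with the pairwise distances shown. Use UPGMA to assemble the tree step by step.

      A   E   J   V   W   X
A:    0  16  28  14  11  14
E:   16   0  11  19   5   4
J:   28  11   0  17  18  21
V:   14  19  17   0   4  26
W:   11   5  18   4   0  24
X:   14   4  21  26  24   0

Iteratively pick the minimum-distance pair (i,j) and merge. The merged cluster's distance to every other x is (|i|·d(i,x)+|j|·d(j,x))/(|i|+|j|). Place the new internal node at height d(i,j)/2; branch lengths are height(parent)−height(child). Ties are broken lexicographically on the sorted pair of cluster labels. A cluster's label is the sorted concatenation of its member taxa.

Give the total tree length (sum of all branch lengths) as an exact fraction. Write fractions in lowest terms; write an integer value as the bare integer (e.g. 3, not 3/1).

step 1: merge (E,X) at d=4; branch lengths E→2, X→2; new cluster EX
  updated: d(A,EX)=15, d(EX,J)=16, d(EX,V)=45/2, d(EX,W)=29/2
step 2: merge (V,W) at d=4; branch lengths V→2, W→2; new cluster VW
  updated: d(A,VW)=25/2, d(EX,VW)=37/2, d(J,VW)=35/2
step 3: merge (A,VW) at d=25/2; branch lengths A→25/4, VW→17/4; new cluster AVW
  updated: d(AVW,EX)=52/3, d(AVW,J)=21
step 4: merge (EX,J) at d=16; branch lengths EX→6, J→8; new cluster EJX
  updated: d(AVW,EJX)=167/9
step 5: merge (AVW,EJX) at d=167/9; branch lengths AVW→109/36, EJX→23/18; new cluster AEJVWX
final tree: ((A:25/4,(V:2,W:2):17/4):109/36,((E:2,X:2):6,J:8):23/18)
total length: 1325/36

1325/36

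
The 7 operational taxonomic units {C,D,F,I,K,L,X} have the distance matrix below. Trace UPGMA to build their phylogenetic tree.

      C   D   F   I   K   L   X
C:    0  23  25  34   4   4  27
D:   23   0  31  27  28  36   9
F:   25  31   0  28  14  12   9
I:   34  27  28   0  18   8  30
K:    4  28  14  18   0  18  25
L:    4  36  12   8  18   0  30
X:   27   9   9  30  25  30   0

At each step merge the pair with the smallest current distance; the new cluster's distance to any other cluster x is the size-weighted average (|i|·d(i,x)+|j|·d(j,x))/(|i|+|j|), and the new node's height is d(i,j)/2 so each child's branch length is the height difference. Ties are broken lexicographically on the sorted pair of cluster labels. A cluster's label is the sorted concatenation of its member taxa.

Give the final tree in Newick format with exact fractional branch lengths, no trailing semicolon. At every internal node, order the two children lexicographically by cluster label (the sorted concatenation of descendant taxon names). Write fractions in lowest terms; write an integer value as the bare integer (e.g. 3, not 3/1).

iteration 1: select C,K (d=4); attach at lengths (2, 2); label the merged cluster CK
  updated: d(CK,D)=51/2, d(CK,F)=39/2, d(CK,I)=26, d(CK,L)=11, d(CK,X)=26
iteration 2: select I,L (d=8); attach at lengths (4, 4); label the merged cluster IL
  updated: d(CK,IL)=37/2, d(D,IL)=63/2, d(F,IL)=20, d(IL,X)=30
iteration 3: select D,X (d=9); attach at lengths (9/2, 9/2); label the merged cluster DX
  updated: d(CK,DX)=103/4, d(DX,F)=20, d(DX,IL)=123/4
iteration 4: select CK,IL (d=37/2); attach at lengths (29/4, 21/4); label the merged cluster CIKL
  updated: d(CIKL,DX)=113/4, d(CIKL,F)=79/4
iteration 5: select CIKL,F (d=79/4); attach at lengths (5/8, 79/8); label the merged cluster CFIKL
  updated: d(CFIKL,DX)=133/5
iteration 6: select CFIKL,DX (d=133/5); attach at lengths (137/40, 44/5); label the merged cluster CDFIKLX
final tree: ((((C:2,K:2):29/4,(I:4,L:4):21/4):5/8,F:79/8):137/40,(D:9/2,X:9/2):44/5)
total length: 2249/40

((((C:2,K:2):29/4,(I:4,L:4):21/4):5/8,F:79/8):137/40,(D:9/2,X:9/2):44/5)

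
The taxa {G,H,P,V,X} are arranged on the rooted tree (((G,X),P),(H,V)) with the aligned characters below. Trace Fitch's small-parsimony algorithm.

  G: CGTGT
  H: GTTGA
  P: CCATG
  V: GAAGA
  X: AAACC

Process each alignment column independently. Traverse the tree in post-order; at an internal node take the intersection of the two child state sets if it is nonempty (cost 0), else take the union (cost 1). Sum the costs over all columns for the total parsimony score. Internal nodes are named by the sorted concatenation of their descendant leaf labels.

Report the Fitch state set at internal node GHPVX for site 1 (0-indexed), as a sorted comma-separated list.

[col 0] GX: children G:{C}, X:{A} ∪→ {A,C}; cost 1
[col 0] GPX: children GX:{A,C}, P:{C} ∩→ {C}; cost 0
[col 0] HV: children H:{G}, V:{G} ∩→ {G}; cost 0
[col 0] GHPVX: children GPX:{C}, HV:{G} ∪→ {C,G}; cost 1
[col 1] GX: children G:{G}, X:{A} ∪→ {A,G}; cost 1
[col 1] GPX: children GX:{A,G}, P:{C} ∪→ {A,C,G}; cost 1
[col 1] HV: children H:{T}, V:{A} ∪→ {A,T}; cost 1
[col 1] GHPVX: children GPX:{A,C,G}, HV:{A,T} ∩→ {A}; cost 0
[col 2] GX: children G:{T}, X:{A} ∪→ {A,T}; cost 1
[col 2] GPX: children GX:{A,T}, P:{A} ∩→ {A}; cost 0
[col 2] HV: children H:{T}, V:{A} ∪→ {A,T}; cost 1
[col 2] GHPVX: children GPX:{A}, HV:{A,T} ∩→ {A}; cost 0
[col 3] GX: children G:{G}, X:{C} ∪→ {C,G}; cost 1
[col 3] GPX: children GX:{C,G}, P:{T} ∪→ {C,G,T}; cost 1
[col 3] HV: children H:{G}, V:{G} ∩→ {G}; cost 0
[col 3] GHPVX: children GPX:{C,G,T}, HV:{G} ∩→ {G}; cost 0
[col 4] GX: children G:{T}, X:{C} ∪→ {C,T}; cost 1
[col 4] GPX: children GX:{C,T}, P:{G} ∪→ {C,G,T}; cost 1
[col 4] HV: children H:{A}, V:{A} ∩→ {A}; cost 0
[col 4] GHPVX: children GPX:{C,G,T}, HV:{A} ∪→ {A,C,G,T}; cost 1
per-site changes: [2, 3, 2, 2, 3]; total = 12

A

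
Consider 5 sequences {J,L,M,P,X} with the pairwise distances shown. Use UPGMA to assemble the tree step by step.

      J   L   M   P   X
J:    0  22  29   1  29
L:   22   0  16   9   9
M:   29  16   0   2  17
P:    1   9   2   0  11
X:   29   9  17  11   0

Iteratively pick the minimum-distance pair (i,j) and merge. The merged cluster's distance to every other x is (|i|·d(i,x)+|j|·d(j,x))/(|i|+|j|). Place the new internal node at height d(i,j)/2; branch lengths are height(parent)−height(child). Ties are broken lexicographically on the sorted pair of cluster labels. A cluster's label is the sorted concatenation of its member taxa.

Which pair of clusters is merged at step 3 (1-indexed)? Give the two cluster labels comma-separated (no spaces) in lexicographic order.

JP,M

iteration 1: select J,P (d=1); attach at lengths (1/2, 1/2); label the merged cluster JP
  updated: d(JP,L)=31/2, d(JP,M)=31/2, d(JP,X)=20
iteration 2: select L,X (d=9); attach at lengths (9/2, 9/2); label the merged cluster LX
  updated: d(JP,LX)=71/4, d(LX,M)=33/2
iteration 3: select JP,M (d=31/2); attach at lengths (29/4, 31/4); label the merged cluster JMP
  updated: d(JMP,LX)=52/3
iteration 4: select JMP,LX (d=52/3); attach at lengths (11/12, 25/6); label the merged cluster JLMPX
final tree: (((J:1/2,P:1/2):29/4,M:31/4):11/12,(L:9/2,X:9/2):25/6)
total length: 361/12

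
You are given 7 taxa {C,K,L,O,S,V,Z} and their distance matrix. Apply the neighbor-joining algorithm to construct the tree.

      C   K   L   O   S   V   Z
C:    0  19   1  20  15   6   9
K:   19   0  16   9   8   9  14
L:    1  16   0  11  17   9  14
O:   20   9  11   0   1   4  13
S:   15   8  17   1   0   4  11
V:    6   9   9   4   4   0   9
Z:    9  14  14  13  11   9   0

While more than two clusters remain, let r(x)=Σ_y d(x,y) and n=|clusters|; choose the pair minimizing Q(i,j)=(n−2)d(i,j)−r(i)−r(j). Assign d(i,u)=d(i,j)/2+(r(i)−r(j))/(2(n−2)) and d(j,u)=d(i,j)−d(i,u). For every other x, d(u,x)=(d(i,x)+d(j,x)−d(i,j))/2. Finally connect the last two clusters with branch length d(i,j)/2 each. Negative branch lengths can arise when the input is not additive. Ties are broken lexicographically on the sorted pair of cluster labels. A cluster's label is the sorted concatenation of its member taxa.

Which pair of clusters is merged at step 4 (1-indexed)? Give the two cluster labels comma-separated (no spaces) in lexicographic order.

1. join C+L (d=1, Q=-133) ⇒ CL; edges |C|=7/10, |L|=3/10
  updated: d(CL,K)=17, d(CL,O)=15, d(CL,S)=31/2, d(CL,V)=7, d(CL,Z)=11
2. join CL+Z (d=11, Q=-159/2) ⇒ CLZ; edges |CL|=103/16, |Z|=73/16
  updated: d(CLZ,K)=10, d(CLZ,O)=17/2, d(CLZ,S)=31/4, d(CLZ,V)=5/2
3. join CLZ+V (d=5/2, Q=-163/4) ⇒ CLVZ; edges |CLZ|=67/24, |V|=-7/24
  updated: d(CLVZ,K)=33/4, d(CLVZ,O)=5, d(CLVZ,S)=37/8
4. join CLVZ+K (d=33/4, Q=-213/8) ⇒ CKLVZ; edges |CLVZ|=73/32, |K|=191/32
  updated: d(CKLVZ,O)=23/8, d(CKLVZ,S)=35/16
5. join CKLVZ+O (d=23/8, Q=-97/16) ⇒ CKLOVZ; edges |CKLVZ|=65/32, |O|=27/32
  updated: d(CKLOVZ,S)=5/32
6. join CKLOVZ+S (d=5/32) ⇒ CKLOSVZ; edges |CKLOVZ|=5/64, |S|=5/64
final tree: ((((((C:7/10,L:3/10):103/16,Z:73/16):67/24,V:-7/24):73/32,K:191/32):65/32,O:27/32):5/64,S:5/64)
total length: 825/32

CLVZ,K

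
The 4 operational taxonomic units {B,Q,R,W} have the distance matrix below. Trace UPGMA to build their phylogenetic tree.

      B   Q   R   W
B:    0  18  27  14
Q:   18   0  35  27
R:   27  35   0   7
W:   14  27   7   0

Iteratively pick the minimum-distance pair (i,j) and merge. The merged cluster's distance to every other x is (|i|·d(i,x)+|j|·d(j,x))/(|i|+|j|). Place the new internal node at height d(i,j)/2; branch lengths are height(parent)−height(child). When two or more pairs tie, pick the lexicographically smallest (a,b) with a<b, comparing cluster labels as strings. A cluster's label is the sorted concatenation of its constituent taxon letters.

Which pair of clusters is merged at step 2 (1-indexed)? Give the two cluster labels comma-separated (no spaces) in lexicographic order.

step 1: merge (R,W) at d=7; branch lengths R→7/2, W→7/2; new cluster RW
  updated: d(B,RW)=41/2, d(Q,RW)=31
step 2: merge (B,Q) at d=18; branch lengths B→9, Q→9; new cluster BQ
  updated: d(BQ,RW)=103/4
step 3: merge (BQ,RW) at d=103/4; branch lengths BQ→31/8, RW→75/8; new cluster BQRW
final tree: ((B:9,Q:9):31/8,(R:7/2,W:7/2):75/8)
total length: 153/4

B,Q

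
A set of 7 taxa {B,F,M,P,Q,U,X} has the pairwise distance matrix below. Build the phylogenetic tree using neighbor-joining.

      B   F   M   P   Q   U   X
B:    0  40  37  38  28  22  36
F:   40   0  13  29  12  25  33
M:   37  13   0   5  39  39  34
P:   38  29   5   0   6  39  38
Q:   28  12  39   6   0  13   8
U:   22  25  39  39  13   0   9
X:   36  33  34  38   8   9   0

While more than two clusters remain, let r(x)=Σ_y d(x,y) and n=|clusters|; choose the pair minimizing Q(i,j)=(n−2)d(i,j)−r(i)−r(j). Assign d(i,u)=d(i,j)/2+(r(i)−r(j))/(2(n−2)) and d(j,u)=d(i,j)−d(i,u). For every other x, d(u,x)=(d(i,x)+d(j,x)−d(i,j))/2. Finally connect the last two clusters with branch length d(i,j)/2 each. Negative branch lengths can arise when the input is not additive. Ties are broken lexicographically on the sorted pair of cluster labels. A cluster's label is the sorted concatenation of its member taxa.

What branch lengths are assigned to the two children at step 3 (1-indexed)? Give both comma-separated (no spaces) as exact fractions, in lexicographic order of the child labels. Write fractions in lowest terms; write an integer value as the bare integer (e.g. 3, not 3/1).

15/2,-3/4

step 1: merge (M,P) at d=5, Q=-297; branch lengths M→37/10, P→13/10; new cluster MP
  updated: d(B,MP)=35, d(F,MP)=37/2, d(MP,Q)=20, d(MP,U)=73/2, d(MP,X)=67/2
step 2: merge (F,MP) at d=37/2, Q=-198; branch lengths F→59/8, MP→89/8; new cluster FMP
  updated: d(B,FMP)=113/4, d(FMP,Q)=27/4, d(FMP,U)=43/2, d(FMP,X)=24
step 3: merge (FMP,Q) at d=27/4, Q=-116; branch lengths FMP→15/2, Q→-3/4; new cluster FMPQ
  updated: d(B,FMPQ)=99/4, d(FMPQ,U)=111/8, d(FMPQ,X)=101/8
step 4: merge (B,FMPQ) at d=99/4, Q=-169/2; branch lengths B→81/4, FMPQ→9/2; new cluster BFMPQ
  updated: d(BFMPQ,U)=89/16, d(BFMPQ,X)=191/16
step 5: merge (BFMPQ,U) at d=89/16, Q=-53/2; branch lengths BFMPQ→17/4, U→21/16; new cluster BFMPQU
  updated: d(BFMPQU,X)=123/16
step 6: merge (BFMPQU,X) at d=123/16; branch lengths BFMPQU→123/32, X→123/32; new cluster BFMPQUX
final tree: (((B:81/4,((F:59/8,(M:37/10,P:13/10):89/8):15/2,Q:-3/4):9/2):17/4,U:21/16):123/32,X:123/32)
total length: 273/4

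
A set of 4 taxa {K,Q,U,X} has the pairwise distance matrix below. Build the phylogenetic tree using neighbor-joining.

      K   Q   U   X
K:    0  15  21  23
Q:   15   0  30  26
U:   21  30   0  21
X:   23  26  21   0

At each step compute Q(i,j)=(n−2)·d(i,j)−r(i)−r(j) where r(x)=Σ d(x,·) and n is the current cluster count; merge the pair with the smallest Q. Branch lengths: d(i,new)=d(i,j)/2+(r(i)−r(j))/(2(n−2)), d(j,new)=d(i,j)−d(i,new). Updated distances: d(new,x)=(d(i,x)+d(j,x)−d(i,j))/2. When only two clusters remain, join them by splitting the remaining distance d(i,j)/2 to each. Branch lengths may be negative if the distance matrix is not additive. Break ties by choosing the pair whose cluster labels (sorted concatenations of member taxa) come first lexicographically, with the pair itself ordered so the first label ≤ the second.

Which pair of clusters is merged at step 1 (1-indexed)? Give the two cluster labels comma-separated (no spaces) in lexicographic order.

step 1: merge (K,Q) at d=15, Q=-100; branch lengths K→9/2, Q→21/2; new cluster KQ
  updated: d(KQ,U)=18, d(KQ,X)=17
step 2: merge (KQ,U) at d=18, Q=-56; branch lengths KQ→7, U→11; new cluster KQU
  updated: d(KQU,X)=10
step 3: merge (KQU,X) at d=10; branch lengths KQU→5, X→5; new cluster KQUX
final tree: (((K:9/2,Q:21/2):7,U:11):5,X:5)
total length: 43

K,Q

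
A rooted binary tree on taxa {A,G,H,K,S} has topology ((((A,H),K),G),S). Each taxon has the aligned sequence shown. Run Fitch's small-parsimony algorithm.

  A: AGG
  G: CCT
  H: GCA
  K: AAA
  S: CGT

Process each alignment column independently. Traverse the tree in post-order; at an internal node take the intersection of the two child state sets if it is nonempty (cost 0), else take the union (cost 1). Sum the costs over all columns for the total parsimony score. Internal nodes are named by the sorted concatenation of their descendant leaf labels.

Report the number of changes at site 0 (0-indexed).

site 0, node AH: A={A} ∪ H={G} → {A,G} (+1)
site 0, node AHK: AH={A,G} ∩ K={A} → {A} (+0)
site 0, node AGHK: AHK={A} ∪ G={C} → {A,C} (+1)
site 0, node AGHKS: AGHK={A,C} ∩ S={C} → {C} (+0)
site 1, node AH: A={G} ∪ H={C} → {C,G} (+1)
site 1, node AHK: AH={C,G} ∪ K={A} → {A,C,G} (+1)
site 1, node AGHK: AHK={A,C,G} ∩ G={C} → {C} (+0)
site 1, node AGHKS: AGHK={C} ∪ S={G} → {C,G} (+1)
site 2, node AH: A={G} ∪ H={A} → {A,G} (+1)
site 2, node AHK: AH={A,G} ∩ K={A} → {A} (+0)
site 2, node AGHK: AHK={A} ∪ G={T} → {A,T} (+1)
site 2, node AGHKS: AGHK={A,T} ∩ S={T} → {T} (+0)
per-site changes: [2, 3, 2]; total = 7

2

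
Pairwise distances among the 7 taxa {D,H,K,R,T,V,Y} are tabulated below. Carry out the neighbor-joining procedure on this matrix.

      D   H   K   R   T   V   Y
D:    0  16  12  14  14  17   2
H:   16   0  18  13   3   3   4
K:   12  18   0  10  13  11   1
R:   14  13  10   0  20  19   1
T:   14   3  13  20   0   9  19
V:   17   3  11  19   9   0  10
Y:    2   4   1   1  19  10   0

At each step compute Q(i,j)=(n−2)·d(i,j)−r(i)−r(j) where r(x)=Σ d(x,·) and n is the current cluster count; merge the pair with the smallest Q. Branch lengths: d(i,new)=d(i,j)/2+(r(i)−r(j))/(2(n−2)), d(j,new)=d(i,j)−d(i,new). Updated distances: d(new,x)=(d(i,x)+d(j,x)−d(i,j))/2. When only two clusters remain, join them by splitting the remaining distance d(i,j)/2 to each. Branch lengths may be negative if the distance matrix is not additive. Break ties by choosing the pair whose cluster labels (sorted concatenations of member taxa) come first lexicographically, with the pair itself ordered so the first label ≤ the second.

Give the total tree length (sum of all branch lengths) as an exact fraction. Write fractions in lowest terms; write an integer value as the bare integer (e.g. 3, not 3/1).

step 1: merge (H,T) at d=3, Q=-120; branch lengths H→-3/5, T→18/5; new cluster HT
  updated: d(D,HT)=27/2, d(HT,K)=14, d(HT,R)=15, d(HT,V)=9/2, d(HT,Y)=10
step 2: merge (HT,V) at d=9/2, Q=-201/2; branch lengths HT→27/16, V→45/16; new cluster HTV
  updated: d(D,HTV)=13, d(HTV,K)=41/4, d(HTV,R)=59/4, d(HTV,Y)=31/4
step 3: merge (R,Y) at d=1, Q=-97/2; branch lengths R→31/6, Y→-25/6; new cluster RY
  updated: d(D,RY)=15/2, d(HTV,RY)=43/4, d(K,RY)=5
step 4: merge (D,RY) at d=15/2, Q=-163/4; branch lengths D→97/16, RY→23/16; new cluster DRY
  updated: d(DRY,HTV)=65/8, d(DRY,K)=19/4
step 5: merge (DRY,HTV) at d=65/8, Q=-185/8; branch lengths DRY→21/16, HTV→109/16; new cluster DHRTVY
  updated: d(DHRTVY,K)=55/16
step 6: merge (DHRTVY,K) at d=55/16; branch lengths DHRTVY→55/32, K→55/32; new cluster DHKRTVY
final tree: (((D:97/16,(R:31/6,Y:-25/6):23/16):21/16,((H:-3/5,T:18/5):27/16,V:45/16):109/16):55/32,K:55/32)
total length: 441/16

441/16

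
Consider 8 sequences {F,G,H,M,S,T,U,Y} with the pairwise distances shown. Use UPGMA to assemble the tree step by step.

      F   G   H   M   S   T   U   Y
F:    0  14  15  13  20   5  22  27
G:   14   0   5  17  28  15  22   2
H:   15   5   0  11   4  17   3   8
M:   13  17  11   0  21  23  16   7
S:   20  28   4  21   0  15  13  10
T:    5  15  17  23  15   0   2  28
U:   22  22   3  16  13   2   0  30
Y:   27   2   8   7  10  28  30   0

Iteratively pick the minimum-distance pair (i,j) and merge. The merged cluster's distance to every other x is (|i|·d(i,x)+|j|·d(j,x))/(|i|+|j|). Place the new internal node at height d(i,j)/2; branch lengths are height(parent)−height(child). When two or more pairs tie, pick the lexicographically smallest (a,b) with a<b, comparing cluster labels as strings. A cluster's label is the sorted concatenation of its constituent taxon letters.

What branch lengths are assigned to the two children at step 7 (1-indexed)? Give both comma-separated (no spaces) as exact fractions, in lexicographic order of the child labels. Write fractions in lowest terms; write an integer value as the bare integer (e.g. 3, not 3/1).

step 1: merge (G,Y) at d=2; branch lengths G→1, Y→1; new cluster GY
  updated: d(F,GY)=41/2, d(GY,H)=13/2, d(GY,M)=12, d(GY,S)=19, d(GY,T)=43/2, d(GY,U)=26
step 2: merge (T,U) at d=2; branch lengths T→1, U→1; new cluster TU
  updated: d(F,TU)=27/2, d(GY,TU)=95/4, d(H,TU)=10, d(M,TU)=39/2, d(S,TU)=14
step 3: merge (H,S) at d=4; branch lengths H→2, S→2; new cluster HS
  updated: d(F,HS)=35/2, d(GY,HS)=51/4, d(HS,M)=16, d(HS,TU)=12
step 4: merge (GY,M) at d=12; branch lengths GY→5, M→6; new cluster GMY
  updated: d(F,GMY)=18, d(GMY,HS)=83/6, d(GMY,TU)=67/3
step 5: merge (HS,TU) at d=12; branch lengths HS→4, TU→5; new cluster HSTU
  updated: d(F,HSTU)=31/2, d(GMY,HSTU)=217/12
step 6: merge (F,HSTU) at d=31/2; branch lengths F→31/4, HSTU→7/4; new cluster FHSTU
  updated: d(FHSTU,GMY)=271/15
step 7: merge (FHSTU,GMY) at d=271/15; branch lengths FHSTU→77/60, GMY→91/30; new cluster FGHMSTUY
final tree: ((F:31/4,((H:2,S:2):4,(T:1,U:1):5):7/4):77/60,((G:1,Y:1):5,M:6):91/30)
total length: 2509/60

77/60,91/30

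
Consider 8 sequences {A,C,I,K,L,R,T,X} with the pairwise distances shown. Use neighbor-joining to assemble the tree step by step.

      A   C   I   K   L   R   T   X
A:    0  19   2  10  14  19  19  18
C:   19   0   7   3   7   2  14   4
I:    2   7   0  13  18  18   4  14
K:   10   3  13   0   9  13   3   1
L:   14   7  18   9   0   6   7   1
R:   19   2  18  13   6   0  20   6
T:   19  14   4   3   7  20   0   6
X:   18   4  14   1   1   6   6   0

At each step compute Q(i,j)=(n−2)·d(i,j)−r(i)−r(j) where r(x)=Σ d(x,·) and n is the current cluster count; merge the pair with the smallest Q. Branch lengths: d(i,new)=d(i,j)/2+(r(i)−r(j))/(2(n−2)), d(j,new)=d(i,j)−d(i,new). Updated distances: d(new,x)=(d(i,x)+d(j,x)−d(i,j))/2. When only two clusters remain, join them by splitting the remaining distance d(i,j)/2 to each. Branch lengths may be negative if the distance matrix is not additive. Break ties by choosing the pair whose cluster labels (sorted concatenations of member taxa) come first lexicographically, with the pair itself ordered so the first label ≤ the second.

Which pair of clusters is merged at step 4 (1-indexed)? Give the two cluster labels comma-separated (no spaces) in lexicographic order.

iteration 1: select A,I (d=2, Q=-165); attach at lengths (37/12, -13/12); label the merged cluster AI
  updated: d(AI,C)=12, d(AI,K)=21/2, d(AI,L)=15, d(AI,R)=35/2, d(AI,T)=21/2, d(AI,X)=15
iteration 2: select C,R (d=2, Q=-193/2); attach at lengths (-5/4, 13/4); label the merged cluster CR
  updated: d(AI,CR)=55/4, d(CR,K)=7, d(CR,L)=11/2, d(CR,T)=16, d(CR,X)=4
iteration 3: select AI,T (d=21/2, Q=-261/4); attach at lengths (257/32, 79/32); label the merged cluster AIT
  updated: d(AIT,CR)=77/8, d(AIT,K)=3/2, d(AIT,L)=23/4, d(AIT,X)=21/4
iteration 4: select AIT,K (d=3/2, Q=-289/8); attach at lengths (65/48, 7/48); label the merged cluster AIKT
  updated: d(AIKT,CR)=121/16, d(AIKT,L)=53/8, d(AIKT,X)=19/8
iteration 5: select AIKT,X (d=19/8, Q=-307/16); attach at lengths (223/64, -71/64); label the merged cluster AIKTX
  updated: d(AIKTX,CR)=147/32, d(AIKTX,L)=21/8
iteration 6: select AIKTX,CR (d=147/32, Q=-407/32); attach at lengths (55/64, 239/64); label the merged cluster ACIKRTX
  updated: d(ACIKRTX,L)=113/64
iteration 7: select ACIKRTX,L (d=113/64); attach at lengths (113/128, 113/128); label the merged cluster ACIKLRTX
final tree: ((((((A:37/12,I:-13/12):257/32,T:79/32):65/48,K:7/48):223/64,X:-71/64):55/64,(C:-5/4,R:13/4):239/64):113/128,L:113/128)
total length: 1583/64

AIT,K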